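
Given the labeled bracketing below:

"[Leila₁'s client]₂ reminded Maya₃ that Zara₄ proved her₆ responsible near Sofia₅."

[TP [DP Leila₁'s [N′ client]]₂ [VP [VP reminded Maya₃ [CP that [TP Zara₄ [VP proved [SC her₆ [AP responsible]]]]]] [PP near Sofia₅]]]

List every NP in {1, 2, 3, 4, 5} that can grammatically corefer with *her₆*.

{1, 2, 3, 5}

*her* is a pronoun, so Principle B applies: it must be free in its binding domain.
Binding domain of *her₆*: the embedded TP, whose subject is Zara₄.
*Leila₁* and the pronoun do not c-command one another → neither Principle B nor Principle C is at stake; coindexation permitted.
*[Leila₁'s client]₂* c-commands the pronoun but from outside its binding domain, and is not c-commanded by it → coindexation permitted.
*Maya₃* c-commands the pronoun but from outside its binding domain, and is not c-commanded by it → coindexation permitted.
*Zara₄* c-commands the pronoun within its binding domain → coindexation would violate Principle B.
*Sofia₅* and the pronoun do not c-command one another → neither Principle B nor Principle C is at stake; coindexation permitted.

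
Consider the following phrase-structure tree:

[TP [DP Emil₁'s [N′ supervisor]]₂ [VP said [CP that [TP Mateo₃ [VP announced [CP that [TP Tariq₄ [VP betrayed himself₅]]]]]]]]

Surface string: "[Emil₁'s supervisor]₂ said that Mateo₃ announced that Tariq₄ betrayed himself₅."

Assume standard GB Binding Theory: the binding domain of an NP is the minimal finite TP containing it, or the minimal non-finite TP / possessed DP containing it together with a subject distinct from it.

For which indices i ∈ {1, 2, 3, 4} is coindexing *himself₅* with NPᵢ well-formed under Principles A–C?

*himself* is an anaphor, so Principle A applies: it must be bound in its binding domain.
Binding domain of *himself₅*: the embedded TP, whose subject is Tariq₄.
*Emil₁* does not c-command the anaphor → cannot bind it.
*[Emil₁'s supervisor]₂* c-commands the anaphor but is outside its binding domain → cannot satisfy Principle A.
*Mateo₃* c-commands the anaphor but is outside its binding domain → cannot satisfy Principle A.
*Tariq₄* c-commands the anaphor within its binding domain → licit binder.

{4}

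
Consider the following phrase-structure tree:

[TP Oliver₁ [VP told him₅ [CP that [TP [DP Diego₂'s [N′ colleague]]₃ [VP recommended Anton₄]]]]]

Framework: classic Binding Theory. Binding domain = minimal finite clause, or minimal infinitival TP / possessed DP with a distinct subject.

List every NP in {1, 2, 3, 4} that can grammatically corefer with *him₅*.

*him* is a pronoun, so Principle B applies: it must be free in its binding domain.
Binding domain of *him₅*: the matrix TP, whose subject is Oliver₁.
*Oliver₁* c-commands the pronoun within its binding domain → coindexation would violate Principle B.
*Diego₂*: the pronoun c-commands this R-expression → coindexation would violate Principle C on *Diego₂*.
*[Diego₂'s colleague]₃*: the pronoun c-commands this R-expression → coindexation would violate Principle C on *[Diego₂'s colleague]₃*.
*Anton₄*: the pronoun c-commands this R-expression → coindexation would violate Principle C on *Anton₄*.

none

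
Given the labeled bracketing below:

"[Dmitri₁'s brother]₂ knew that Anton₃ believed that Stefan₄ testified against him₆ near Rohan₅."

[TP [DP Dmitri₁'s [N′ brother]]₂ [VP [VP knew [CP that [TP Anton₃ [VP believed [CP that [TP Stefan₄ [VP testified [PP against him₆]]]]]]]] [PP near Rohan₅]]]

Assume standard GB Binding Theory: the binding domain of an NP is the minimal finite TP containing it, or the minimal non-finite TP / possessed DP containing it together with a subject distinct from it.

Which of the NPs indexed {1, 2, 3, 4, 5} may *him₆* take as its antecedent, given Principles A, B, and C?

*him* is a pronoun, so Principle B applies: it must be free in its binding domain.
Binding domain of *him₆*: the embedded TP, whose subject is Stefan₄.
*Dmitri₁* and the pronoun do not c-command one another → neither Principle B nor Principle C is at stake; coindexation permitted.
*[Dmitri₁'s brother]₂* c-commands the pronoun but from outside its binding domain, and is not c-commanded by it → coindexation permitted.
*Anton₃* c-commands the pronoun but from outside its binding domain, and is not c-commanded by it → coindexation permitted.
*Stefan₄* c-commands the pronoun within its binding domain → coindexation would violate Principle B.
*Rohan₅* and the pronoun do not c-command one another → neither Principle B nor Principle C is at stake; coindexation permitted.

{1, 2, 3, 5}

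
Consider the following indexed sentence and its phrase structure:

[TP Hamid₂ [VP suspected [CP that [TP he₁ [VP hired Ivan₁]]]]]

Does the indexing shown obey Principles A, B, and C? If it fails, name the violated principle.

Principle C

The two coindexed NPs are *he₁* and *Ivan₁*.
*Ivan₁* is an R-expression. Principle C requires it to be free everywhere.
*he₁* c-commands it and carries the same index.
The R-expression is bound → Principle C violation.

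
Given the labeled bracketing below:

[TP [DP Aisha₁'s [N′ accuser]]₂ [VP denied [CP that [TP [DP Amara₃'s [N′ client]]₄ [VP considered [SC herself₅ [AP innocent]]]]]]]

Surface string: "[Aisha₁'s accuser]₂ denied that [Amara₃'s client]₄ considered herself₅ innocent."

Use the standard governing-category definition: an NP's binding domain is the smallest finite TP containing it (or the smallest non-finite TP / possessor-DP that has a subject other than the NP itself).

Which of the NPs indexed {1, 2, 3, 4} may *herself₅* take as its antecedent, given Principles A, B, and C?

{4}

*herself* is an anaphor, so Principle A applies: it must be bound in its binding domain.
Binding domain of *herself₅*: the embedded TP, whose subject is [Amara₃'s client]₄.
*Aisha₁* does not c-command the anaphor → cannot bind it.
*[Aisha₁'s accuser]₂* c-commands the anaphor but is outside its binding domain → cannot satisfy Principle A.
*Amara₃* does not c-command the anaphor → cannot bind it.
*[Amara₃'s client]₄* c-commands the anaphor within its binding domain → licit binder.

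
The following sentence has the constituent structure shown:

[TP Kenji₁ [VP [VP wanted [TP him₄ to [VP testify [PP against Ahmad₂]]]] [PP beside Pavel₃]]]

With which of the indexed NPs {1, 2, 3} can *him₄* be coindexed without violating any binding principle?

{3}

*him* is a pronoun, so Principle B applies: it must be free in its binding domain.
Binding domain of *him₄*: the matrix TP, whose subject is Kenji₁.
*Kenji₁* c-commands the pronoun within its binding domain → coindexation would violate Principle B.
*Ahmad₂*: the pronoun c-commands this R-expression → coindexation would violate Principle C on *Ahmad₂*.
*Pavel₃* and the pronoun do not c-command one another → neither Principle B nor Principle C is at stake; coindexation permitted.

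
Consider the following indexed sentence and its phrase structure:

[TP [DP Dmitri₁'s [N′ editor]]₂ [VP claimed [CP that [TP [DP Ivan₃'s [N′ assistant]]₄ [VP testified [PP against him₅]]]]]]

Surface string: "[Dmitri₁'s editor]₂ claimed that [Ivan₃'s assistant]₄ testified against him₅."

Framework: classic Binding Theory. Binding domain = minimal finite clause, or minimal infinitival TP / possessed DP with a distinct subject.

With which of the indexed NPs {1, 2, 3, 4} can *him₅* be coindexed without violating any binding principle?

{1, 2, 3}

*him* is a pronoun, so Principle B applies: it must be free in its binding domain.
Binding domain of *him₅*: the embedded TP, whose subject is [Ivan₃'s assistant]₄.
*Dmitri₁* and the pronoun do not c-command one another → neither Principle B nor Principle C is at stake; coindexation permitted.
*[Dmitri₁'s editor]₂* c-commands the pronoun but from outside its binding domain, and is not c-commanded by it → coindexation permitted.
*Ivan₃* and the pronoun do not c-command one another → neither Principle B nor Principle C is at stake; coindexation permitted.
*[Ivan₃'s assistant]₄* c-commands the pronoun within its binding domain → coindexation would violate Principle B.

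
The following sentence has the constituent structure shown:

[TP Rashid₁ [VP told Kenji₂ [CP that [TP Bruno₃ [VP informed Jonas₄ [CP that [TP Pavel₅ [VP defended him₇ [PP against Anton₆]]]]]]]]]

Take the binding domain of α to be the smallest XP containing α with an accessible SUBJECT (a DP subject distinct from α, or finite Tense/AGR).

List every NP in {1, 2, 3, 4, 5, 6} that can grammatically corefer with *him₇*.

*him* is a pronoun, so Principle B applies: it must be free in its binding domain.
Binding domain of *him₇*: the embedded TP, whose subject is Pavel₅.
*Rashid₁* c-commands the pronoun but from outside its binding domain, and is not c-commanded by it → coindexation permitted.
*Kenji₂* c-commands the pronoun but from outside its binding domain, and is not c-commanded by it → coindexation permitted.
*Bruno₃* c-commands the pronoun but from outside its binding domain, and is not c-commanded by it → coindexation permitted.
*Jonas₄* c-commands the pronoun but from outside its binding domain, and is not c-commanded by it → coindexation permitted.
*Pavel₅* c-commands the pronoun within its binding domain → coindexation would violate Principle B.
*Anton₆*: the pronoun c-commands this R-expression → coindexation would violate Principle C on *Anton₆*.

{1, 2, 3, 4}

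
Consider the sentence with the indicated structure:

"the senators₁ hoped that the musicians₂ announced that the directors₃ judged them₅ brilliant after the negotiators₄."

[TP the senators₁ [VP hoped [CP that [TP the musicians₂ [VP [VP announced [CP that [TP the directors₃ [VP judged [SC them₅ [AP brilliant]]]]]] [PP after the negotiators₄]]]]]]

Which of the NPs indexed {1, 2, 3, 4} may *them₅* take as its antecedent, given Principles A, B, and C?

{1, 2, 4}

*them* is a pronoun, so Principle B applies: it must be free in its binding domain.
Binding domain of *them₅*: the embedded TP, whose subject is the directors₃.
*the senators₁* c-commands the pronoun but from outside its binding domain, and is not c-commanded by it → coindexation permitted.
*the musicians₂* c-commands the pronoun but from outside its binding domain, and is not c-commanded by it → coindexation permitted.
*the directors₃* c-commands the pronoun within its binding domain → coindexation would violate Principle B.
*the negotiators₄* and the pronoun do not c-command one another → neither Principle B nor Principle C is at stake; coindexation permitted.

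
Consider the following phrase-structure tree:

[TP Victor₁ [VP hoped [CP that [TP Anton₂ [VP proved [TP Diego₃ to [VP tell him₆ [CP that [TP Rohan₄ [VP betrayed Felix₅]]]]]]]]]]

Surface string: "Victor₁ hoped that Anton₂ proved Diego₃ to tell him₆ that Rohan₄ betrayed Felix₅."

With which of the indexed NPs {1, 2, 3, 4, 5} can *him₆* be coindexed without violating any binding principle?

*him* is a pronoun, so Principle B applies: it must be free in its binding domain.
Binding domain of *him₆*: the embedded TP, whose subject is Diego₃.
*Victor₁* c-commands the pronoun but from outside its binding domain, and is not c-commanded by it → coindexation permitted.
*Anton₂* c-commands the pronoun but from outside its binding domain, and is not c-commanded by it → coindexation permitted.
*Diego₃* c-commands the pronoun within its binding domain → coindexation would violate Principle B.
*Rohan₄*: the pronoun c-commands this R-expression → coindexation would violate Principle C on *Rohan₄*.
*Felix₅*: the pronoun c-commands this R-expression → coindexation would violate Principle C on *Felix₅*.

{1, 2}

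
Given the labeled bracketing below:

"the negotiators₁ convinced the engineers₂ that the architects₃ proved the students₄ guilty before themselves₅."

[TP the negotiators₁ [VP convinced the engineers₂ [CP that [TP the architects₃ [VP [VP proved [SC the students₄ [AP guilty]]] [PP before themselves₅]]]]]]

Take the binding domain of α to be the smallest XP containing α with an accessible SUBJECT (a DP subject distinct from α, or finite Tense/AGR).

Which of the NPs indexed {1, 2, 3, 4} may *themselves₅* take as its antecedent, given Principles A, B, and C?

*themselves* is an anaphor, so Principle A applies: it must be bound in its binding domain.
Binding domain of *themselves₅*: the embedded TP, whose subject is the architects₃.
*the negotiators₁* c-commands the anaphor but is outside its binding domain → cannot satisfy Principle A.
*the engineers₂* c-commands the anaphor but is outside its binding domain → cannot satisfy Principle A.
*the architects₃* c-commands the anaphor within its binding domain → licit binder.
*the students₄* does not c-command the anaphor → cannot bind it.

{3}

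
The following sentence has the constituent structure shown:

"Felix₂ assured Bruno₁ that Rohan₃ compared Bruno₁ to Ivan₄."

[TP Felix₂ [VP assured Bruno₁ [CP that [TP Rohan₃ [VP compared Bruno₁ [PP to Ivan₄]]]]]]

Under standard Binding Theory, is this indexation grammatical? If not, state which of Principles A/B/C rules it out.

Principle C

The two coindexed NPs are *Bruno₁* (the lower occurrence) and *Bruno₁* (the higher occurrence).
*Bruno₁* (the lower occurrence) is an R-expression. Principle C requires it to be free everywhere.
*Bruno₁* (the higher occurrence) c-commands it and carries the same index.
The R-expression is bound → Principle C violation.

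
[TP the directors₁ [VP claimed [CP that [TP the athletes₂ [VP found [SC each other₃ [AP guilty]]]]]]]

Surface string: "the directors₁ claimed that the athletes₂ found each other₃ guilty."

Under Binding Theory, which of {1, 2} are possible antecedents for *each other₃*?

*each other* is an anaphor, so Principle A applies: it must be bound in its binding domain.
Binding domain of *each other₃*: the embedded TP, whose subject is the athletes₂.
*the directors₁* c-commands the anaphor but is outside its binding domain → cannot satisfy Principle A.
*the athletes₂* c-commands the anaphor within its binding domain → licit binder.

{2}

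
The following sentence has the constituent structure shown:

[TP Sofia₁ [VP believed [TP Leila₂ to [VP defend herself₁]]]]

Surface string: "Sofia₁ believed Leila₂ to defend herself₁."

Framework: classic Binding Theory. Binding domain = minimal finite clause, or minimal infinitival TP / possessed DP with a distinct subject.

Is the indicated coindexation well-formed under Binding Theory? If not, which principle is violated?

Principle A

The two coindexed NPs are *Sofia₁* and *herself₁*.
*herself₁* is an anaphor. Principle A requires it to be bound within its binding domain — the embedded TP, whose subject is Leila₂.
Within that domain it is c-commanded by *Leila₂*, which does not share its index.
*Sofia₁* does c-command the anaphor, but from outside its binding domain.
The anaphor is unbound in its domain → Principle A violation.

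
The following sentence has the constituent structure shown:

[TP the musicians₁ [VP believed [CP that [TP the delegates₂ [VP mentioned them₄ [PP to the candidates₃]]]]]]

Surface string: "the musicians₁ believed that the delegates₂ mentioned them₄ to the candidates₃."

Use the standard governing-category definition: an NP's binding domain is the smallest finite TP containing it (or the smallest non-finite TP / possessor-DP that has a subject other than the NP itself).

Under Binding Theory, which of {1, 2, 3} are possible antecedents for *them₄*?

{1}

*them* is a pronoun, so Principle B applies: it must be free in its binding domain.
Binding domain of *them₄*: the embedded TP, whose subject is the delegates₂.
*the musicians₁* c-commands the pronoun but from outside its binding domain, and is not c-commanded by it → coindexation permitted.
*the delegates₂* c-commands the pronoun within its binding domain → coindexation would violate Principle B.
*the candidates₃*: the pronoun c-commands this R-expression → coindexation would violate Principle C on *the candidates₃*.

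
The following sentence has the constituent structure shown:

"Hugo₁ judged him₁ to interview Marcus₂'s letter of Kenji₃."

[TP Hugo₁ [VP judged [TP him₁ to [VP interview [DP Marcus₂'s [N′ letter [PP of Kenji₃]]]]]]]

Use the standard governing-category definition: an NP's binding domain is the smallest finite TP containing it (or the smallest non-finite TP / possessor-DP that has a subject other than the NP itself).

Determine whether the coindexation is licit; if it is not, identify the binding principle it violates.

The two coindexed NPs are *Hugo₁* and *him₁*.
*him₁* is a pronoun. Its binding domain is the matrix TP, whose subject is Hugo₁.
*Hugo₁* c-commands it within that domain and carries the same index.
The pronoun is locally bound → Principle B violation.

Principle B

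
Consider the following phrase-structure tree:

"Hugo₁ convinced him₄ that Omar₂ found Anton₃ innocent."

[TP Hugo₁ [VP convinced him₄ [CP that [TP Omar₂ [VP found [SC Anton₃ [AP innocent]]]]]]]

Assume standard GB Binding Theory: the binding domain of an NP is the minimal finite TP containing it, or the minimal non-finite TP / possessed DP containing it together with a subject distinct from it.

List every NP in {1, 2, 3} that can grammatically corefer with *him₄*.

*him* is a pronoun, so Principle B applies: it must be free in its binding domain.
Binding domain of *him₄*: the matrix TP, whose subject is Hugo₁.
*Hugo₁* c-commands the pronoun within its binding domain → coindexation would violate Principle B.
*Omar₂*: the pronoun c-commands this R-expression → coindexation would violate Principle C on *Omar₂*.
*Anton₃*: the pronoun c-commands this R-expression → coindexation would violate Principle C on *Anton₃*.

none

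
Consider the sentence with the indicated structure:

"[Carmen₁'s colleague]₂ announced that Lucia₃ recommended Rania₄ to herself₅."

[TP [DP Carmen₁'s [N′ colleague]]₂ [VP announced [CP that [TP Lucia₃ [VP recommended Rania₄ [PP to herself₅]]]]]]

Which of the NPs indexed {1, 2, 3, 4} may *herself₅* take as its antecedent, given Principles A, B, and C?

*herself* is an anaphor, so Principle A applies: it must be bound in its binding domain.
Binding domain of *herself₅*: the embedded TP, whose subject is Lucia₃.
*Carmen₁* does not c-command the anaphor → cannot bind it.
*[Carmen₁'s colleague]₂* c-commands the anaphor but is outside its binding domain → cannot satisfy Principle A.
*Lucia₃* c-commands the anaphor within its binding domain → licit binder.
*Rania₄* c-commands the anaphor within its binding domain → licit binder.

{3, 4}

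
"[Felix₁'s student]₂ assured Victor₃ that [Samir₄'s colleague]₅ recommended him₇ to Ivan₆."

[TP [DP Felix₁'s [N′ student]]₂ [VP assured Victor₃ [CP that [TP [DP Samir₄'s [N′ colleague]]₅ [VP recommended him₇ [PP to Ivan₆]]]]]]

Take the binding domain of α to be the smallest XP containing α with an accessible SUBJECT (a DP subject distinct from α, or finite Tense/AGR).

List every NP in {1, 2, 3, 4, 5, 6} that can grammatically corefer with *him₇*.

{1, 2, 3, 4}

*him* is a pronoun, so Principle B applies: it must be free in its binding domain.
Binding domain of *him₇*: the embedded TP, whose subject is [Samir₄'s colleague]₅.
*Felix₁* and the pronoun do not c-command one another → neither Principle B nor Principle C is at stake; coindexation permitted.
*[Felix₁'s student]₂* c-commands the pronoun but from outside its binding domain, and is not c-commanded by it → coindexation permitted.
*Victor₃* c-commands the pronoun but from outside its binding domain, and is not c-commanded by it → coindexation permitted.
*Samir₄* and the pronoun do not c-command one another → neither Principle B nor Principle C is at stake; coindexation permitted.
*[Samir₄'s colleague]₅* c-commands the pronoun within its binding domain → coindexation would violate Principle B.
*Ivan₆*: the pronoun c-commands this R-expression → coindexation would violate Principle C on *Ivan₆*.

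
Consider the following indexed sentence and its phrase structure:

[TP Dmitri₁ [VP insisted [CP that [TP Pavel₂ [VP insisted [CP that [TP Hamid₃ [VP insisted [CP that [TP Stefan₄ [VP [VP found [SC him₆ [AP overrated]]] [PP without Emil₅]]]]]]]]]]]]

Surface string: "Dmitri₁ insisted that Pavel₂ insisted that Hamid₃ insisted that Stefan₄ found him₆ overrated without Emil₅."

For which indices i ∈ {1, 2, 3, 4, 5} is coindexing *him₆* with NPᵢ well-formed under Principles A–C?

{1, 2, 3, 5}

*him* is a pronoun, so Principle B applies: it must be free in its binding domain.
Binding domain of *him₆*: the embedded TP, whose subject is Stefan₄.
*Dmitri₁* c-commands the pronoun but from outside its binding domain, and is not c-commanded by it → coindexation permitted.
*Pavel₂* c-commands the pronoun but from outside its binding domain, and is not c-commanded by it → coindexation permitted.
*Hamid₃* c-commands the pronoun but from outside its binding domain, and is not c-commanded by it → coindexation permitted.
*Stefan₄* c-commands the pronoun within its binding domain → coindexation would violate Principle B.
*Emil₅* and the pronoun do not c-command one another → neither Principle B nor Principle C is at stake; coindexation permitted.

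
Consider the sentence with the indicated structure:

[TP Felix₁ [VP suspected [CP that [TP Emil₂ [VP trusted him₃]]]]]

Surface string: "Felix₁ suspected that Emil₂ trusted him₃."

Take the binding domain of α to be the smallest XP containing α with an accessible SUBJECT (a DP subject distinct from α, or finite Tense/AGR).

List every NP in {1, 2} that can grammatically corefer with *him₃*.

*him* is a pronoun, so Principle B applies: it must be free in its binding domain.
Binding domain of *him₃*: the embedded TP, whose subject is Emil₂.
*Felix₁* c-commands the pronoun but from outside its binding domain, and is not c-commanded by it → coindexation permitted.
*Emil₂* c-commands the pronoun within its binding domain → coindexation would violate Principle B.

{1}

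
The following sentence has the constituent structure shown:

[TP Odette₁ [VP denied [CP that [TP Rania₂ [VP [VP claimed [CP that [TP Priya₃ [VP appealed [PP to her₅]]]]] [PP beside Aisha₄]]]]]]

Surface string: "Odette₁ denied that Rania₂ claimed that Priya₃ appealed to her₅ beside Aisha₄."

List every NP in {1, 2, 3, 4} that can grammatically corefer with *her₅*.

{1, 2, 4}

*her* is a pronoun, so Principle B applies: it must be free in its binding domain.
Binding domain of *her₅*: the embedded TP, whose subject is Priya₃.
*Odette₁* c-commands the pronoun but from outside its binding domain, and is not c-commanded by it → coindexation permitted.
*Rania₂* c-commands the pronoun but from outside its binding domain, and is not c-commanded by it → coindexation permitted.
*Priya₃* c-commands the pronoun within its binding domain → coindexation would violate Principle B.
*Aisha₄* and the pronoun do not c-command one another → neither Principle B nor Principle C is at stake; coindexation permitted.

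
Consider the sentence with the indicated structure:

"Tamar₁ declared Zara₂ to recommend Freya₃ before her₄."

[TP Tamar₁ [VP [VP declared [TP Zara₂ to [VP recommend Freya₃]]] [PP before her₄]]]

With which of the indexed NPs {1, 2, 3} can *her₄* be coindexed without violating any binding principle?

*her* is a pronoun, so Principle B applies: it must be free in its binding domain.
Binding domain of *her₄*: the matrix TP, whose subject is Tamar₁.
*Tamar₁* c-commands the pronoun within its binding domain → coindexation would violate Principle B.
*Zara₂* and the pronoun do not c-command one another → neither Principle B nor Principle C is at stake; coindexation permitted.
*Freya₃* and the pronoun do not c-command one another → neither Principle B nor Principle C is at stake; coindexation permitted.

{2, 3}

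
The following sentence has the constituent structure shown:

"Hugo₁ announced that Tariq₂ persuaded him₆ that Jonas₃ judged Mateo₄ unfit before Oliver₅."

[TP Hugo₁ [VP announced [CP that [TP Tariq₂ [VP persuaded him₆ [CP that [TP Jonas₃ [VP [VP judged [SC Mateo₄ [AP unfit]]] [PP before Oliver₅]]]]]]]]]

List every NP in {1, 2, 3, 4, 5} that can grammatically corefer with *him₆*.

*him* is a pronoun, so Principle B applies: it must be free in its binding domain.
Binding domain of *him₆*: the embedded TP, whose subject is Tariq₂.
*Hugo₁* c-commands the pronoun but from outside its binding domain, and is not c-commanded by it → coindexation permitted.
*Tariq₂* c-commands the pronoun within its binding domain → coindexation would violate Principle B.
*Jonas₃*: the pronoun c-commands this R-expression → coindexation would violate Principle C on *Jonas₃*.
*Mateo₄*: the pronoun c-commands this R-expression → coindexation would violate Principle C on *Mateo₄*.
*Oliver₅*: the pronoun c-commands this R-expression → coindexation would violate Principle C on *Oliver₅*.

{1}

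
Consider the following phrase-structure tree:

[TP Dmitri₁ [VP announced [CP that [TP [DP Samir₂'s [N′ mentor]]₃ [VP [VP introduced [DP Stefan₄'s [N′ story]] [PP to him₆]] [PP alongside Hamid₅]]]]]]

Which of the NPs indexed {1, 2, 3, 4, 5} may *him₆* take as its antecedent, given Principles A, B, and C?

*him* is a pronoun, so Principle B applies: it must be free in its binding domain.
Binding domain of *him₆*: the embedded TP, whose subject is [Samir₂'s mentor]₃.
*Dmitri₁* c-commands the pronoun but from outside its binding domain, and is not c-commanded by it → coindexation permitted.
*Samir₂* and the pronoun do not c-command one another → neither Principle B nor Principle C is at stake; coindexation permitted.
*[Samir₂'s mentor]₃* c-commands the pronoun within its binding domain → coindexation would violate Principle B.
*Stefan₄* and the pronoun do not c-command one another → neither Principle B nor Principle C is at stake; coindexation permitted.
*Hamid₅* and the pronoun do not c-command one another → neither Principle B nor Principle C is at stake; coindexation permitted.

{1, 2, 4, 5}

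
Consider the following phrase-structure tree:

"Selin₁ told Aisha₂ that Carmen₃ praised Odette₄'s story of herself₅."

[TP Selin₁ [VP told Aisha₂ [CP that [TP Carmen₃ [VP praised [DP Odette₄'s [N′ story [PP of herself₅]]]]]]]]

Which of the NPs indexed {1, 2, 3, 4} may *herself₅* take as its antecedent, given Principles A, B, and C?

{4}

*herself* is an anaphor, so Principle A applies: it must be bound in its binding domain.
Binding domain of *herself₅*: the possessed DP, whose subject is Odette₄.
*Selin₁* c-commands the anaphor but is outside its binding domain → cannot satisfy Principle A.
*Aisha₂* c-commands the anaphor but is outside its binding domain → cannot satisfy Principle A.
*Carmen₃* c-commands the anaphor but is outside its binding domain → cannot satisfy Principle A.
*Odette₄* c-commands the anaphor within its binding domain → licit binder.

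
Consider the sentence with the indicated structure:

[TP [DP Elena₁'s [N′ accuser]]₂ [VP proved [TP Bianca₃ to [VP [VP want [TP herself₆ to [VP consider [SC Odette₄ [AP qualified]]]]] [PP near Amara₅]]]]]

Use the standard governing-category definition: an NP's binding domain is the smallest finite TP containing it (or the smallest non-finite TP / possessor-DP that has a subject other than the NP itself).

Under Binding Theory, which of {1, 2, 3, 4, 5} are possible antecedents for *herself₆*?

{3}

*herself* is an anaphor, so Principle A applies: it must be bound in its binding domain.
Binding domain of *herself₆*: the embedded TP, whose subject is Bianca₃.
*Elena₁* does not c-command the anaphor → cannot bind it.
*[Elena₁'s accuser]₂* c-commands the anaphor but is outside its binding domain → cannot satisfy Principle A.
*Bianca₃* c-commands the anaphor within its binding domain → licit binder.
*Odette₄* does not c-command the anaphor → cannot bind it.
*Amara₅* does not c-command the anaphor → cannot bind it.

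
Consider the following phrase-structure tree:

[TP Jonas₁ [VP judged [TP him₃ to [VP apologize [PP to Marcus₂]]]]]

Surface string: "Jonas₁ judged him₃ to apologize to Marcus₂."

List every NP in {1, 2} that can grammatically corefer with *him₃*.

*him* is a pronoun, so Principle B applies: it must be free in its binding domain.
Binding domain of *him₃*: the matrix TP, whose subject is Jonas₁.
*Jonas₁* c-commands the pronoun within its binding domain → coindexation would violate Principle B.
*Marcus₂*: the pronoun c-commands this R-expression → coindexation would violate Principle C on *Marcus₂*.

none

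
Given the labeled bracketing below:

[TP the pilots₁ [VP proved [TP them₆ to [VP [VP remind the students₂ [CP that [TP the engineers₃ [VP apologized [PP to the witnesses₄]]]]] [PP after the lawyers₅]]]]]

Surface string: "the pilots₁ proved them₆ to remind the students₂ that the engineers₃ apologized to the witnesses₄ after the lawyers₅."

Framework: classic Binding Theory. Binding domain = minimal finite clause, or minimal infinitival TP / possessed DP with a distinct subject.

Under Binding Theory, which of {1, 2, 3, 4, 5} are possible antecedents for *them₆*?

*them* is a pronoun, so Principle B applies: it must be free in its binding domain.
Binding domain of *them₆*: the matrix TP, whose subject is the pilots₁.
*the pilots₁* c-commands the pronoun within its binding domain → coindexation would violate Principle B.
*the students₂*: the pronoun c-commands this R-expression → coindexation would violate Principle C on *the students₂*.
*the engineers₃*: the pronoun c-commands this R-expression → coindexation would violate Principle C on *the engineers₃*.
*the witnesses₄*: the pronoun c-commands this R-expression → coindexation would violate Principle C on *the witnesses₄*.
*the lawyers₅*: the pronoun c-commands this R-expression → coindexation would violate Principle C on *the lawyers₅*.

none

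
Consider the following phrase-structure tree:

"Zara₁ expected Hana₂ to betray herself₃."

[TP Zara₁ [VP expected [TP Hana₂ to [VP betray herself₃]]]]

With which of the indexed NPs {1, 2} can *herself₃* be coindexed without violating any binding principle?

*herself* is an anaphor, so Principle A applies: it must be bound in its binding domain.
Binding domain of *herself₃*: the embedded TP, whose subject is Hana₂.
*Zara₁* c-commands the anaphor but is outside its binding domain → cannot satisfy Principle A.
*Hana₂* c-commands the anaphor within its binding domain → licit binder.

{2}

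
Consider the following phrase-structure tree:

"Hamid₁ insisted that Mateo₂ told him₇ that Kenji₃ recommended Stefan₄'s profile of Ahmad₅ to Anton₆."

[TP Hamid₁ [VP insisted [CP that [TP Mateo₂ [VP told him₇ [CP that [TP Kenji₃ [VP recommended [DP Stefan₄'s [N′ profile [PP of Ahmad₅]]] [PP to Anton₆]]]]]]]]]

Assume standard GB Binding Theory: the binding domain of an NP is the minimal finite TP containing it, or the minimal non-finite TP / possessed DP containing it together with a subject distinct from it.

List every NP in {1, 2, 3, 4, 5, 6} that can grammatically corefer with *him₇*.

*him* is a pronoun, so Principle B applies: it must be free in its binding domain.
Binding domain of *him₇*: the embedded TP, whose subject is Mateo₂.
*Hamid₁* c-commands the pronoun but from outside its binding domain, and is not c-commanded by it → coindexation permitted.
*Mateo₂* c-commands the pronoun within its binding domain → coindexation would violate Principle B.
*Kenji₃*: the pronoun c-commands this R-expression → coindexation would violate Principle C on *Kenji₃*.
*Stefan₄*: the pronoun c-commands this R-expression → coindexation would violate Principle C on *Stefan₄*.
*Ahmad₅*: the pronoun c-commands this R-expression → coindexation would violate Principle C on *Ahmad₅*.
*Anton₆*: the pronoun c-commands this R-expression → coindexation would violate Principle C on *Anton₆*.

{1}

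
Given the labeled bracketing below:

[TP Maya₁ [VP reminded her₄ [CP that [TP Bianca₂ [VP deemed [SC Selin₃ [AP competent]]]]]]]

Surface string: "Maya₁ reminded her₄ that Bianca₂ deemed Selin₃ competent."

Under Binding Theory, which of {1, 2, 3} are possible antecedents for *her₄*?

*her* is a pronoun, so Principle B applies: it must be free in its binding domain.
Binding domain of *her₄*: the matrix TP, whose subject is Maya₁.
*Maya₁* c-commands the pronoun within its binding domain → coindexation would violate Principle B.
*Bianca₂*: the pronoun c-commands this R-expression → coindexation would violate Principle C on *Bianca₂*.
*Selin₃*: the pronoun c-commands this R-expression → coindexation would violate Principle C on *Selin₃*.

none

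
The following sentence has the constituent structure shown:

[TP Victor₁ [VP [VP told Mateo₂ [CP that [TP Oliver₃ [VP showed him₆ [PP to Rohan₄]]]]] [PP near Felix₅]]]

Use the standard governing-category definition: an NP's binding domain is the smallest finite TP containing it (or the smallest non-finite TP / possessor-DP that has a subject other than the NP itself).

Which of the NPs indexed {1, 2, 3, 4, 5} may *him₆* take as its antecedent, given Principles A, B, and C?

*him* is a pronoun, so Principle B applies: it must be free in its binding domain.
Binding domain of *him₆*: the embedded TP, whose subject is Oliver₃.
*Victor₁* c-commands the pronoun but from outside its binding domain, and is not c-commanded by it → coindexation permitted.
*Mateo₂* c-commands the pronoun but from outside its binding domain, and is not c-commanded by it → coindexation permitted.
*Oliver₃* c-commands the pronoun within its binding domain → coindexation would violate Principle B.
*Rohan₄*: the pronoun c-commands this R-expression → coindexation would violate Principle C on *Rohan₄*.
*Felix₅* and the pronoun do not c-command one another → neither Principle B nor Principle C is at stake; coindexation permitted.

{1, 2, 5}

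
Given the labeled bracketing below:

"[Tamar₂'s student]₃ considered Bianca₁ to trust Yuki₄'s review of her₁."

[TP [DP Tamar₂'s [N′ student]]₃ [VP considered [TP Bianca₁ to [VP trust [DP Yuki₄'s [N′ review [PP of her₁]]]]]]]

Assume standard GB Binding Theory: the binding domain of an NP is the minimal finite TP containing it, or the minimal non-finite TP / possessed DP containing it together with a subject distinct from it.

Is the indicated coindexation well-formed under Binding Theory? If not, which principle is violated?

The two coindexed NPs are *Bianca₁* and *her₁*.
*her₁* is a pronoun; its binding domain is the possessed DP, whose subject is Yuki₄. Within that domain it is c-commanded only by *Yuki₄*, which carries a different index — the pronoun is free locally, so Principle B holds.
*Bianca₁* is an R-expression; *her₁* does not c-command it, and no other NP shares its index, so Principle C is satisfied.
All principles are respected.

grammatical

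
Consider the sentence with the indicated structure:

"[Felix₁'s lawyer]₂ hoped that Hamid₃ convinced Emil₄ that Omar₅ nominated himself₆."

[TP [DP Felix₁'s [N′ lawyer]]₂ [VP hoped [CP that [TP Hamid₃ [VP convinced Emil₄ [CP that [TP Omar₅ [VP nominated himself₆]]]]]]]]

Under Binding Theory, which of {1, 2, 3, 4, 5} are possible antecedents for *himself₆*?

{5}

*himself* is an anaphor, so Principle A applies: it must be bound in its binding domain.
Binding domain of *himself₆*: the embedded TP, whose subject is Omar₅.
*Felix₁* does not c-command the anaphor → cannot bind it.
*[Felix₁'s lawyer]₂* c-commands the anaphor but is outside its binding domain → cannot satisfy Principle A.
*Hamid₃* c-commands the anaphor but is outside its binding domain → cannot satisfy Principle A.
*Emil₄* c-commands the anaphor but is outside its binding domain → cannot satisfy Principle A.
*Omar₅* c-commands the anaphor within its binding domain → licit binder.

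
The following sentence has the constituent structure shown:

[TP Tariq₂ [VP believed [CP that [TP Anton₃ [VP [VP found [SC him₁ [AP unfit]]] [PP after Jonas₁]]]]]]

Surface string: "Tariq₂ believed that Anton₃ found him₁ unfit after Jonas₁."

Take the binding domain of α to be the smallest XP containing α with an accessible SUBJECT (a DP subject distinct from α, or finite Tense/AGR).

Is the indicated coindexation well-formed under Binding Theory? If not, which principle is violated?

The two coindexed NPs are *Jonas₁* and *him₁*.
*him₁* is a pronoun; its binding domain is the embedded TP, whose subject is Anton₃. Within that domain it is c-commanded only by *Anton₃*, which carries a different index — the pronoun is free locally, so Principle B holds.
*Jonas₁* is an R-expression; *him₁* does not c-command it, and no other NP shares its index, so Principle C is satisfied.
All principles are respected.

grammatical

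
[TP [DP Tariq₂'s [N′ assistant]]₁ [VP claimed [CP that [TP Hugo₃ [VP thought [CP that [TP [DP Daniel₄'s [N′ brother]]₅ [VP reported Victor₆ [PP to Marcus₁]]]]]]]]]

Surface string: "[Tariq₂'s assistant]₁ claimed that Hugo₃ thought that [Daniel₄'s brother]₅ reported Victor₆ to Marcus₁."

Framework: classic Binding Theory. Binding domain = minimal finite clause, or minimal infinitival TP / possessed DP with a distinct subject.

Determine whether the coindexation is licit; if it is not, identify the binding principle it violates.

The two coindexed NPs are *[Tariq₂'s assistant]₁* and *Marcus₁*.
*Marcus₁* is an R-expression. Principle C requires it to be free everywhere.
*[Tariq₂'s assistant]₁* c-commands it and carries the same index.
The R-expression is bound → Principle C violation.

Principle C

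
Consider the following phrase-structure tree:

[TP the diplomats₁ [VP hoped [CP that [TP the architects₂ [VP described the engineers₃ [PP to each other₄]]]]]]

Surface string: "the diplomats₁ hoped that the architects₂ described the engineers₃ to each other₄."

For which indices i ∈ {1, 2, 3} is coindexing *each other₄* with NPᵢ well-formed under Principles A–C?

{2, 3}

*each other* is an anaphor, so Principle A applies: it must be bound in its binding domain.
Binding domain of *each other₄*: the embedded TP, whose subject is the architects₂.
*the diplomats₁* c-commands the anaphor but is outside its binding domain → cannot satisfy Principle A.
*the architects₂* c-commands the anaphor within its binding domain → licit binder.
*the engineers₃* c-commands the anaphor within its binding domain → licit binder.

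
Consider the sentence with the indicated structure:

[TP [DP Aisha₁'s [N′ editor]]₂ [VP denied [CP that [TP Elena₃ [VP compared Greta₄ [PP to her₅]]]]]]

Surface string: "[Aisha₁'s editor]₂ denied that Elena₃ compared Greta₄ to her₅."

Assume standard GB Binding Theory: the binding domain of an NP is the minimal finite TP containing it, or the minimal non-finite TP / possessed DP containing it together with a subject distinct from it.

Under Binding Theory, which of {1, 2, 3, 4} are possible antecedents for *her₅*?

*her* is a pronoun, so Principle B applies: it must be free in its binding domain.
Binding domain of *her₅*: the embedded TP, whose subject is Elena₃.
*Aisha₁* and the pronoun do not c-command one another → neither Principle B nor Principle C is at stake; coindexation permitted.
*[Aisha₁'s editor]₂* c-commands the pronoun but from outside its binding domain, and is not c-commanded by it → coindexation permitted.
*Elena₃* c-commands the pronoun within its binding domain → coindexation would violate Principle B.
*Greta₄* c-commands the pronoun within its binding domain → coindexation would violate Principle B.

{1, 2}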